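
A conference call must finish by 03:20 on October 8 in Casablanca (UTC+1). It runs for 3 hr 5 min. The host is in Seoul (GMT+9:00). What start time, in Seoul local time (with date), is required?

Target end time in UTC: 03:20 − 1:00 = 02:20 on Oct 8.
Subtract 3 hours 5 minutes → start 23:15 UTC on Oct 7.
Seoul is UTC+9:00: 23:15 + 9:00 = 08:15 on Oct 8.

08:15 on October 8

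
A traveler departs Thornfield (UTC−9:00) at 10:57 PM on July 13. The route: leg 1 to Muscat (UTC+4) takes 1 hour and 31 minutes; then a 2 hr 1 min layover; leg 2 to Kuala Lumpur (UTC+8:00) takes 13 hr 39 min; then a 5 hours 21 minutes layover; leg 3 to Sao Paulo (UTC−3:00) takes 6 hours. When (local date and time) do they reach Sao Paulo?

9:29 AM on July 15

Convert departure to UTC: 10:57 PM + 9:00 = 7:57 AM UTC on Jul 14.
Add 1 hour and 31 minutes leg 1 → 9:28 AM UTC.
Add 2 hours 1 minute layover in Muscat → 11:29 AM UTC.
Add 13 hours and 39 minutes leg 2 → 1:08 AM UTC (Jul 15).
Add 5 hours 21 minutes layover in Kuala Lumpur → 6:29 AM UTC.
Add 6 hours leg 3 → 12:29 PM UTC.
Sao Paulo is UTC−3:00, so local arrival = 12:29 PM − 3:00 = 9:29 AM on Jul 15.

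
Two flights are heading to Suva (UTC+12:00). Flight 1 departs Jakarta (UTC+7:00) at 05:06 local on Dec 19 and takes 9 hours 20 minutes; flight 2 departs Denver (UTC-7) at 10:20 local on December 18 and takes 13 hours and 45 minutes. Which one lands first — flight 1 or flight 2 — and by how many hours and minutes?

the second, by 21 minutes

Flight 1 in UTC: 05:06 − 7:00 = 22:06 on Dec 18.
+9 hours and 20 minutes → arrive 07:26 UTC on Dec 19.
Flight 2 in UTC: 10:20 + 7:00 = 17:20 on Dec 18.
+13 hours and 45 minutes → arrive 07:05 UTC on Dec 19.
Flight 2 lands earlier by 21 minutes.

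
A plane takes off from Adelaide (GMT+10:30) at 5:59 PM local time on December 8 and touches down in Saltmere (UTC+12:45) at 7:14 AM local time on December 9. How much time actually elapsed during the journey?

11 hours

Saltmere is 2:15 ahead of Adelaide.
Clock-face elapsed time (ignoring zones) is 13 hours 15 minutes.
Actual elapsed = 13 hours 15 minutes − 2:15 = 11 hours.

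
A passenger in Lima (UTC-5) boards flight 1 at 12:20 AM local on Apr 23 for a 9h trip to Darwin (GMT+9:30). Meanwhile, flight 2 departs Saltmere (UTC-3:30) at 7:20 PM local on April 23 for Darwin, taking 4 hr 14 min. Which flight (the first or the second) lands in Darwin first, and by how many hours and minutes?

the first, by 12 hours 44 minutes

Flight 1 in UTC: 12:20 AM + 5:00 = 5:20 AM on Apr 23.
+9 hours → arrive 2:20 PM UTC on Apr 23.
Flight 2 in UTC: 7:20 PM + 3:30 = 10:50 PM on Apr 23.
+4 hours 14 minutes → arrive 3:04 AM UTC on Apr 24.
Flight 1 lands earlier by 12 hours 44 minutes.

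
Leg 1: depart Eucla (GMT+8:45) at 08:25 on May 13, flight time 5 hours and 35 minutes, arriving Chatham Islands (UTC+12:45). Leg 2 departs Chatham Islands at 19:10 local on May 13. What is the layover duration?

Convert departure to UTC: 08:25 − 8:45 = 23:40 UTC on May 12.
Add 5 hours 35 minutes flight time → 05:15 UTC (May 13).
Chatham Islands is UTC+12:45, so local arrival = 05:15 + 12:45 = 18:00 on May 13.
Layover = 19:10 − 18:00 = 1 hour 10 minutes.

1 hour 10 minutes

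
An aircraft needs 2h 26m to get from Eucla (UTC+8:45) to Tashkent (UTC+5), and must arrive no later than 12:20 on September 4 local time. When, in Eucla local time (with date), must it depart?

13:39 on Sep 4

Target arrival in UTC: 12:20 − 5:00 = 07:20 on Sep 4.
Subtract 2 hours and 26 minutes → departure 04:54 UTC on Sep 4.
Eucla is UTC+8:45: 04:54 + 8:45 = 13:39 on Sep 4.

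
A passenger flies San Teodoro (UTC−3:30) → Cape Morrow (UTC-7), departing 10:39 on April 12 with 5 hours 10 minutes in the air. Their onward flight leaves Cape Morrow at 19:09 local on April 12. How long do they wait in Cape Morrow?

Convert departure to UTC: 10:39 + 3:30 = 14:09 UTC on Apr 12.
Add 5 hours and 10 minutes flight time → 19:19 UTC.
Cape Morrow is UTC−7:00, so local arrival = 19:19 − 7:00 = 12:19 on Apr 12.
Layover = 19:09 − 12:19 = 6 hours 50 minutes.

6 hours 50 minutes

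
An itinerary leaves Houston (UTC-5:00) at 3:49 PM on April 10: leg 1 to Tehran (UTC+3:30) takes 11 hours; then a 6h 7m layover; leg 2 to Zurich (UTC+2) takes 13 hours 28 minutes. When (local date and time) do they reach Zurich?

5:24 AM on Apr 12

Convert departure to UTC: 3:49 PM + 5:00 = 8:49 PM UTC on Apr 10.
Add 11 hours leg 1 → 7:49 AM UTC (Apr 11).
Add 6 hours 7 minutes layover in Tehran → 1:56 PM UTC.
Add 13 hours 28 minutes leg 2 → 3:24 AM UTC (Apr 12).
Zurich is UTC+2:00, so local arrival = 3:24 AM + 2:00 = 5:24 AM on Apr 12.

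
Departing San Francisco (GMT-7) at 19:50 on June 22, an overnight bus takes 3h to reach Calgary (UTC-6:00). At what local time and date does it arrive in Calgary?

Convert departure to UTC: 19:50 + 7:00 = 02:50 UTC on Jun 23.
Add 3 hours travel time → 05:50 UTC.
Calgary is UTC−6:00, so local arrival = 05:50 − 6:00 = 23:50 on Jun 22.

23:50 on June 22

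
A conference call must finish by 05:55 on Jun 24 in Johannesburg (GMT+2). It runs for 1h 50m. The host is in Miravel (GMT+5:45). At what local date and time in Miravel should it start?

Target end time in UTC: 05:55 − 2:00 = 03:55 on Jun 24.
Subtract 1 hour 50 minutes → start 02:05 UTC on Jun 24.
Miravel is UTC+5:45: 02:05 + 5:45 = 07:50 on Jun 24.

07:50 on Jun 24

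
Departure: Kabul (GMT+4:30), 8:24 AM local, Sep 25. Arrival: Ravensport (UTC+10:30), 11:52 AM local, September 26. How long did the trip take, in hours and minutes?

21 hours 28 minutes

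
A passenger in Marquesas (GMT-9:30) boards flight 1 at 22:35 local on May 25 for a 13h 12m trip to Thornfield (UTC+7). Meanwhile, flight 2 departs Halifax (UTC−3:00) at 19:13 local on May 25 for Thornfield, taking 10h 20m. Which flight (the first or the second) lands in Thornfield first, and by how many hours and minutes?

Flight 1 in UTC: 22:35 + 9:30 = 08:05 on May 26.
+13 hours 12 minutes → arrive 21:17 UTC on May 26.
Flight 2 in UTC: 19:13 + 3:00 = 22:13 on May 25.
+10 hours and 20 minutes → arrive 08:33 UTC on May 26.
Flight 2 lands earlier by 12 hours 44 minutes.

the second, by 12 hours 44 minutes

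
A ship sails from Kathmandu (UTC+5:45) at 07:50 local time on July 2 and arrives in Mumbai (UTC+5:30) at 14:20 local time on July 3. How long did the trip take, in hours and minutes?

Departure in UTC: 07:50 − 5:45 = 02:05 on Jul 2.
Arrival in UTC: 14:20 − 5:30 = 08:50 on Jul 3.
Elapsed = 08:50 − 02:05 (+1 day) = 30 hours 45 minutes.

30 hours 45 minutes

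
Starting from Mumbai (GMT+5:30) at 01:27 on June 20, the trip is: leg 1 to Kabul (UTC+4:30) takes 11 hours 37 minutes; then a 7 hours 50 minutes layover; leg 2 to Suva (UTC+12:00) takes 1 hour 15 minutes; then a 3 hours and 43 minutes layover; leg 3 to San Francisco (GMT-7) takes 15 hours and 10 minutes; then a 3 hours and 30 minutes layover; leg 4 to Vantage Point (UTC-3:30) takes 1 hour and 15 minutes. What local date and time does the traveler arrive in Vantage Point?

12:47 on June 21

Convert departure to UTC: 01:27 − 5:30 = 19:57 UTC on Jun 19.
Add 11 hours 37 minutes leg 1 → 07:34 UTC (Jun 20).
Add 7 hours and 50 minutes layover in Kabul → 15:24 UTC.
Add 1 hour and 15 minutes leg 2 → 16:39 UTC.
Add 3 hours and 43 minutes layover in Suva → 20:22 UTC.
Add 15 hours 10 minutes leg 3 → 11:32 UTC (Jun 21).
Add 3 hours 30 minutes layover in San Francisco → 15:02 UTC.
Add 1 hour and 15 minutes leg 4 → 16:17 UTC.
Vantage Point is UTC−3:30, so local arrival = 16:17 − 3:30 = 12:47 on Jun 21.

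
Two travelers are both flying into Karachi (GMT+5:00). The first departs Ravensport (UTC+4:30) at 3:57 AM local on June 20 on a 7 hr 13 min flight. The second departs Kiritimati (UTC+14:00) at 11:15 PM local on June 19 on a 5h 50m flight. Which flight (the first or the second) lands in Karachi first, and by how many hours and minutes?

Flight 1 in UTC: 3:57 AM − 4:30 = 11:27 PM on Jun 19.
+7 hours and 13 minutes → arrive 6:40 AM UTC on Jun 20.
Flight 2 in UTC: 11:15 PM − 14:00 = 9:15 AM on Jun 19.
+5 hours 50 minutes → arrive 3:05 PM UTC on Jun 19.
Flight 2 lands earlier by 15 hours 35 minutes.

the second, by 15 hours 35 minutes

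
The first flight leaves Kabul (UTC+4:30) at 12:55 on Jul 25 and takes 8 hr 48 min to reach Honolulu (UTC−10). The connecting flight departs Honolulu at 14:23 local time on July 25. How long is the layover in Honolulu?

7 hours 10 minutes

Convert departure to UTC: 12:55 − 4:30 = 08:25 UTC on Jul 25.
Add 8 hours 48 minutes flight time → 17:13 UTC.
Honolulu is UTC−10:00, so local arrival = 17:13 − 10:00 = 07:13 on Jul 25.
Layover = 14:23 − 07:13 = 7 hours 10 minutes.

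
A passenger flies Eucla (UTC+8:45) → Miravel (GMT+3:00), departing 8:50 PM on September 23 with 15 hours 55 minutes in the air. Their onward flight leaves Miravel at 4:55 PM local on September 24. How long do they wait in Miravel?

Convert departure to UTC: 8:50 PM − 8:45 = 12:05 PM UTC on Sep 23.
Add 15 hours 55 minutes flight time → 4:00 AM UTC (Sep 24).
Miravel is UTC+3:00, so local arrival = 4:00 AM + 3:00 = 7:00 AM on Sep 24.
Layover = 4:55 PM − 7:00 AM = 9 hours 55 minutes.

9 hours 55 minutes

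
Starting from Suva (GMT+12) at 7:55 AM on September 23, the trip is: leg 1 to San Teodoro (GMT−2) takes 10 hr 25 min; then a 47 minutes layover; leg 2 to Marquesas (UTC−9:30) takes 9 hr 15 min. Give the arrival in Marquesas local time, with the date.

Convert departure to UTC: 7:55 AM − 12:00 = 7:55 PM UTC on Sep 22.
Add 10 hours and 25 minutes leg 1 → 6:20 AM UTC (Sep 23).
Add 47 minutes layover in San Teodoro → 7:07 AM UTC.
Add 9 hours 15 minutes leg 2 → 4:22 PM UTC.
Marquesas is UTC−9:30, so local arrival = 4:22 PM − 9:30 = 6:52 AM on Sep 23.

6:52 AM on September 23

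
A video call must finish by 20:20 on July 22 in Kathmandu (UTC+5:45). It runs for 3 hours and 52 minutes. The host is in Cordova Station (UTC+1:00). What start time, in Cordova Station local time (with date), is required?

Target end time in UTC: 20:20 − 5:45 = 14:35 on Jul 22.
Subtract 3 hours 52 minutes → start 10:43 UTC on Jul 22.
Cordova Station is UTC+1:00: 10:43 + 1:00 = 11:43 on Jul 22.

11:43 on July 22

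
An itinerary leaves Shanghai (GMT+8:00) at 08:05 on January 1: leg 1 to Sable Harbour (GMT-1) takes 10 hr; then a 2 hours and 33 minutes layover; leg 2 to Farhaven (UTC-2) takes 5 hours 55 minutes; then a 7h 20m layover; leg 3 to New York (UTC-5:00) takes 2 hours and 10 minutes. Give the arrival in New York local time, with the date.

23:03 on January 1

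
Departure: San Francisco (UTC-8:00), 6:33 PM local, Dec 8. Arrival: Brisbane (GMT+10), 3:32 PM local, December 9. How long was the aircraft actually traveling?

Departure in UTC: 6:33 PM + 8:00 = 2:33 AM on Dec 9.
Arrival in UTC: 3:32 PM − 10:00 = 5:32 AM on Dec 9.
Elapsed = 5:32 AM − 2:33 AM = 2 hours 59 minutes.

2 hours 59 minutes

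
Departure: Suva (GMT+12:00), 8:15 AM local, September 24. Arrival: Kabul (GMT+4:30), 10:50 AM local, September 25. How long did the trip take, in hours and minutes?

34 hours 5 minutes

Kabul is 7:30 behind Suva.
Clock-face elapsed time (ignoring zones) is 26 hours 35 minutes.
Actual elapsed = 26 hours 35 minutes + 7:30 = 34 hours 5 minutes.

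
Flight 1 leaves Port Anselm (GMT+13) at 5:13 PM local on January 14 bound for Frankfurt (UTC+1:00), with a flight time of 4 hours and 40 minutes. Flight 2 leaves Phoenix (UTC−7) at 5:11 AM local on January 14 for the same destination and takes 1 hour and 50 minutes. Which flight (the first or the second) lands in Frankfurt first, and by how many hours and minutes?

the first, by 5 hours 8 minutes

Flight 1 in UTC: 5:13 PM − 13:00 = 4:13 AM on Jan 14.
+4 hours 40 minutes → arrive 8:53 AM UTC on Jan 14.
Flight 2 in UTC: 5:11 AM + 7:00 = 12:11 PM on Jan 14.
+1 hour and 50 minutes → arrive 2:01 PM UTC on Jan 14.
Flight 1 lands earlier by 5 hours 8 minutes.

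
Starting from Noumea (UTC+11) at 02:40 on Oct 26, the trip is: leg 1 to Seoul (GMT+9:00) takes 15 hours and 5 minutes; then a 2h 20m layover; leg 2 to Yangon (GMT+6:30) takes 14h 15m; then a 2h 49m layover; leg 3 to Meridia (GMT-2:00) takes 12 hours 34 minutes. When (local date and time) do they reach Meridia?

Convert departure to UTC: 02:40 − 11:00 = 15:40 UTC on Oct 25.
Add 15 hours and 5 minutes leg 1 → 06:45 UTC (Oct 26).
Add 2 hours and 20 minutes layover in Seoul → 09:05 UTC.
Add 14 hours 15 minutes leg 2 → 23:20 UTC.
Add 2 hours and 49 minutes layover in Yangon → 02:09 UTC (Oct 27).
Add 12 hours 34 minutes leg 3 → 14:43 UTC.
Meridia is UTC−2:00, so local arrival = 14:43 − 2:00 = 12:43 on Oct 27.

12:43 on Oct 27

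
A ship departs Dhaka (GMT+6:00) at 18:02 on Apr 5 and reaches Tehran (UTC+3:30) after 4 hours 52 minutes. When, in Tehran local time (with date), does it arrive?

Convert departure to UTC: 18:02 − 6:00 = 12:02 UTC on Apr 5.
Add 4 hours 52 minutes travel time → 16:54 UTC.
Tehran is UTC+3:30, so local arrival = 16:54 + 3:30 = 20:24 on Apr 5.

20:24 on Apr 5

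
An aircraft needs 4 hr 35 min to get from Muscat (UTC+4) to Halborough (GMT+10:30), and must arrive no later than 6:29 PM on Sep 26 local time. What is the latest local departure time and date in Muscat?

7:24 AM on Sep 26

Target arrival in UTC: 6:29 PM − 10:30 = 7:59 AM on Sep 26.
Subtract 4 hours 35 minutes → departure 3:24 AM UTC on Sep 26.
Muscat is UTC+4:00: 3:24 AM + 4:00 = 7:24 AM on Sep 26.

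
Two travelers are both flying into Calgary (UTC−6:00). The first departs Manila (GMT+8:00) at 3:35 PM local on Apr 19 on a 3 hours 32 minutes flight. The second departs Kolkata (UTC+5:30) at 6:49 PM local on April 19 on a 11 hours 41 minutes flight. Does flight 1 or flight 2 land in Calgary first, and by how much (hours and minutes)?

Flight 1 in UTC: 3:35 PM − 8:00 = 7:35 AM on Apr 19.
+3 hours 32 minutes → arrive 11:07 AM UTC on Apr 19.
Flight 2 in UTC: 6:49 PM − 5:30 = 1:19 PM on Apr 19.
+11 hours and 41 minutes → arrive 1:00 AM UTC on Apr 20.
Flight 1 lands earlier by 13 hours 53 minutes.

the first, by 13 hours 53 minutes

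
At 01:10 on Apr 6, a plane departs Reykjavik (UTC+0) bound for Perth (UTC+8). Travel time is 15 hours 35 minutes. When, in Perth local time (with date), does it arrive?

00:45 on April 7

Reykjavik is at UTC+0, so departure is already 01:10 UTC on Apr 6.
Add 15 hours and 35 minutes travel time → 16:45 UTC.
Perth is UTC+8:00, so local arrival = 16:45 + 8:00 = 00:45 on Apr 7.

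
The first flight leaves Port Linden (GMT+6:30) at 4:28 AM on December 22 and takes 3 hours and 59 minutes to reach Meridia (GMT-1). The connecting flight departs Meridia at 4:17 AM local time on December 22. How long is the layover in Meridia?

3 hours 20 minutes

Convert departure to UTC: 4:28 AM − 6:30 = 9:58 PM UTC on Dec 21.
Add 3 hours and 59 minutes flight time → 1:57 AM UTC (Dec 22).
Meridia is UTC−1:00, so local arrival = 1:57 AM − 1:00 = 12:57 AM on Dec 22.
Layover = 4:17 AM − 12:57 AM = 3 hours 20 minutes.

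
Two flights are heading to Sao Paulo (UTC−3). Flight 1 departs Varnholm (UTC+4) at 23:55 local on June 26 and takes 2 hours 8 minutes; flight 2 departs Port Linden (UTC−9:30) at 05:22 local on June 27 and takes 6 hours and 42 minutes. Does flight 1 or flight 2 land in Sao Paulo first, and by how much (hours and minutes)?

Flight 1 in UTC: 23:55 − 4:00 = 19:55 on Jun 26.
+2 hours and 8 minutes → arrive 22:03 UTC on Jun 26.
Flight 2 in UTC: 05:22 + 9:30 = 14:52 on Jun 27.
+6 hours and 42 minutes → arrive 21:34 UTC on Jun 27.
Flight 1 lands earlier by 23 hours 31 minutes.

the first, by 23 hours 31 minutes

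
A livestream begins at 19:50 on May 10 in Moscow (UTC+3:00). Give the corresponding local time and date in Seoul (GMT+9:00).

In UTC: 19:50 − 3:00 = 16:50 on May 10.
Seoul is UTC+9:00: 16:50 + 9:00 = 01:50 on May 11.

01:50 on May 11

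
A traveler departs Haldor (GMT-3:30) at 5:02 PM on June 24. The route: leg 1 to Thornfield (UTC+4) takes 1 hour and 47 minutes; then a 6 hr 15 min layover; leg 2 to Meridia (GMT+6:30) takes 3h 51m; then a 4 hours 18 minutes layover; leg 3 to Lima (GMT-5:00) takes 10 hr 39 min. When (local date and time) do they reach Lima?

Convert departure to UTC: 5:02 PM + 3:30 = 8:32 PM UTC on Jun 24.
Add 1 hour and 47 minutes leg 1 → 10:19 PM UTC.
Add 6 hours 15 minutes layover in Thornfield → 4:34 AM UTC (Jun 25).
Add 3 hours 51 minutes leg 2 → 8:25 AM UTC.
Add 4 hours and 18 minutes layover in Meridia → 12:43 PM UTC.
Add 10 hours 39 minutes leg 3 → 11:22 PM UTC.
Lima is UTC−5:00, so local arrival = 11:22 PM − 5:00 = 6:22 PM on Jun 25.

6:22 PM on June 25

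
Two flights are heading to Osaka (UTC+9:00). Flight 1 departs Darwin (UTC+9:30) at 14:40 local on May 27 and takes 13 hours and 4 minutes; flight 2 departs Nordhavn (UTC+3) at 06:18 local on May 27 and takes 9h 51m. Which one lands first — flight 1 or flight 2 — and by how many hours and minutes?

the second, by 5 hours 5 minutes

Flight 1 in UTC: 14:40 − 9:30 = 05:10 on May 27.
+13 hours and 4 minutes → arrive 18:14 UTC on May 27.
Flight 2 in UTC: 06:18 − 3:00 = 03:18 on May 27.
+9 hours 51 minutes → arrive 13:09 UTC on May 27.
Flight 2 lands earlier by 5 hours 5 minutes.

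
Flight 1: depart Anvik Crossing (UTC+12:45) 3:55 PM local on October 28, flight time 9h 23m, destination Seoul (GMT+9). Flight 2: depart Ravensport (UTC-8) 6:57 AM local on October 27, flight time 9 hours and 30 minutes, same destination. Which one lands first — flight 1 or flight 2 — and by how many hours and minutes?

the second, by 12 hours 6 minutes

Flight 1 in UTC: 3:55 PM − 12:45 = 3:10 AM on Oct 28.
+9 hours 23 minutes → arrive 12:33 PM UTC on Oct 28.
Flight 2 in UTC: 6:57 AM + 8:00 = 2:57 PM on Oct 27.
+9 hours 30 minutes → arrive 12:27 AM UTC on Oct 28.
Flight 2 lands earlier by 12 hours 6 minutes.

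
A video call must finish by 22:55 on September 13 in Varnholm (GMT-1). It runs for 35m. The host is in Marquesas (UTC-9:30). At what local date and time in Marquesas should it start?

Target end time in UTC: 22:55 + 1:00 = 23:55 on Sep 13.
Subtract 35 minutes → start 23:20 UTC on Sep 13.
Marquesas is UTC−9:30: 23:20 − 9:30 = 13:50 on Sep 13.

13:50 on Sep 13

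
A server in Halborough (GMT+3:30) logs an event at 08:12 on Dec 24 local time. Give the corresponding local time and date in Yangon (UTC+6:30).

Yangon is 3:00 ahead of Halborough.
Shift by the zone difference: 08:12 + 3:00 = 11:12 on Dec 24 in Yangon.

11:12 on December 24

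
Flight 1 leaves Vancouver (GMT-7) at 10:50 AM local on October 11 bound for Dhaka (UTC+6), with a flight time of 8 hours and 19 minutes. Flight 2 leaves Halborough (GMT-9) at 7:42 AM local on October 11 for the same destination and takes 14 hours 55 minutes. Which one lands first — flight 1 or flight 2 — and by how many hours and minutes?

the first, by 5 hours 28 minutes

Flight 1 in UTC: 10:50 AM + 7:00 = 5:50 PM on Oct 11.
+8 hours and 19 minutes → arrive 2:09 AM UTC on Oct 12.
Flight 2 in UTC: 7:42 AM + 9:00 = 4:42 PM on Oct 11.
+14 hours and 55 minutes → arrive 7:37 AM UTC on Oct 12.
Flight 1 lands earlier by 5 hours 28 minutes.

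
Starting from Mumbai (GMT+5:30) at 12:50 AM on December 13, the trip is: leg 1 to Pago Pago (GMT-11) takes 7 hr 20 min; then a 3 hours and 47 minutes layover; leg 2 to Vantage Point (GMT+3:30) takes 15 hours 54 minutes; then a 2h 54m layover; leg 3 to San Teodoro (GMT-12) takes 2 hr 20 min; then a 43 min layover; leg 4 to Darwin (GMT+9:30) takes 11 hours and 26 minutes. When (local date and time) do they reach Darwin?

1:14 AM on Dec 15

Convert departure to UTC: 12:50 AM − 5:30 = 7:20 PM UTC on Dec 12.
Add 7 hours and 20 minutes leg 1 → 2:40 AM UTC (Dec 13).
Add 3 hours and 47 minutes layover in Pago Pago → 6:27 AM UTC.
Add 15 hours 54 minutes leg 2 → 10:21 PM UTC.
Add 2 hours 54 minutes layover in Vantage Point → 1:15 AM UTC (Dec 14).
Add 2 hours and 20 minutes leg 3 → 3:35 AM UTC.
Add 43 minutes layover in San Teodoro → 4:18 AM UTC.
Add 11 hours 26 minutes leg 4 → 3:44 PM UTC.
Darwin is UTC+9:30, so local arrival = 3:44 PM + 9:30 = 1:14 AM on Dec 15.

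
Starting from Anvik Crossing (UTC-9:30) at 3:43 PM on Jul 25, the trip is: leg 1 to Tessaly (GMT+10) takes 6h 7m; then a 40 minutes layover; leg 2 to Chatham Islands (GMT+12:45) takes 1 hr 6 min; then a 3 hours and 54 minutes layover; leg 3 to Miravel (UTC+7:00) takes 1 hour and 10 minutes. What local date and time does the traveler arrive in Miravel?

Convert departure to UTC: 3:43 PM + 9:30 = 1:13 AM UTC on Jul 26.
Add 6 hours and 7 minutes leg 1 → 7:20 AM UTC.
Add 40 minutes layover in Tessaly → 8:00 AM UTC.
Add 1 hour and 6 minutes leg 2 → 9:06 AM UTC.
Add 3 hours 54 minutes layover in Chatham Islands → 1:00 PM UTC.
Add 1 hour 10 minutes leg 3 → 2:10 PM UTC.
Miravel is UTC+7:00, so local arrival = 2:10 PM + 7:00 = 9:10 PM on Jul 26.

9:10 PM on July 26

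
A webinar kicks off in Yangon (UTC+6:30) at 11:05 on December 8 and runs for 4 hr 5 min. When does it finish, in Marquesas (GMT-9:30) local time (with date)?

23:10 on Dec 7

Convert start to UTC: 11:05 − 6:30 = 04:35 UTC on Dec 8.
Add 4 hours and 5 minutes duration → 08:40 UTC.
Marquesas is UTC−9:30, so local end time = 08:40 − 9:30 = 23:10 on Dec 7.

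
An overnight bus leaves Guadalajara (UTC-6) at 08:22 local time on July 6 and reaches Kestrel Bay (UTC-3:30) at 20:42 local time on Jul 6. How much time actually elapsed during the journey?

9 hours 50 minutes

Departure in UTC: 08:22 + 6:00 = 14:22 on Jul 6.
Arrival in UTC: 20:42 + 3:30 = 00:12 on Jul 7.
Elapsed = 00:12 − 14:22 (+1 day) = 9 hours 50 minutes.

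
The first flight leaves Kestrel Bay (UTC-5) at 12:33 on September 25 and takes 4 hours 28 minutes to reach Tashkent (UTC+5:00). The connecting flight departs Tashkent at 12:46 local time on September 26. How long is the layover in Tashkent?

Convert departure to UTC: 12:33 + 5:00 = 17:33 UTC on Sep 25.
Add 4 hours and 28 minutes flight time → 22:01 UTC.
Tashkent is UTC+5:00, so local arrival = 22:01 + 5:00 = 03:01 on Sep 26.
Layover = 12:46 − 03:01 = 9 hours 45 minutes.

9 hours 45 minutes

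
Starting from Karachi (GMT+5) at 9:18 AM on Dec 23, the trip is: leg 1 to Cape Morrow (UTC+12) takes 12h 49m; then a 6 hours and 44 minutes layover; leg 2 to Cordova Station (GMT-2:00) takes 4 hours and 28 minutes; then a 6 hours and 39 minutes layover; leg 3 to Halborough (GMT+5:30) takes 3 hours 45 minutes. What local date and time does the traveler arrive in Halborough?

8:13 PM on December 24

Convert departure to UTC: 9:18 AM − 5:00 = 4:18 AM UTC on Dec 23.
Add 12 hours 49 minutes leg 1 → 5:07 PM UTC.
Add 6 hours 44 minutes layover in Cape Morrow → 11:51 PM UTC.
Add 4 hours 28 minutes leg 2 → 4:19 AM UTC (Dec 24).
Add 6 hours 39 minutes layover in Cordova Station → 10:58 AM UTC.
Add 3 hours and 45 minutes leg 3 → 2:43 PM UTC.
Halborough is UTC+5:30, so local arrival = 2:43 PM + 5:30 = 8:13 PM on Dec 24.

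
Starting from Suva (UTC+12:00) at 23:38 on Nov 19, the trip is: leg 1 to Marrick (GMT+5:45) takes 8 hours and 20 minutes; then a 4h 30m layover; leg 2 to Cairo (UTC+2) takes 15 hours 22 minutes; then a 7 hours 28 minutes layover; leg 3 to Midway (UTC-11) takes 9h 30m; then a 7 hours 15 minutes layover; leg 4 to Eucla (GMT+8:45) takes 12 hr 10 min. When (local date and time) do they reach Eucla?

12:58 on November 22

Convert departure to UTC: 23:38 − 12:00 = 11:38 UTC on Nov 19.
Add 8 hours and 20 minutes leg 1 → 19:58 UTC.
Add 4 hours 30 minutes layover in Marrick → 00:28 UTC (Nov 20).
Add 15 hours 22 minutes leg 2 → 15:50 UTC.
Add 7 hours and 28 minutes layover in Cairo → 23:18 UTC.
Add 9 hours and 30 minutes leg 3 → 08:48 UTC (Nov 21).
Add 7 hours 15 minutes layover in Midway → 16:03 UTC.
Add 12 hours and 10 minutes leg 4 → 04:13 UTC (Nov 22).
Eucla is UTC+8:45, so local arrival = 04:13 + 8:45 = 12:58 on Nov 22.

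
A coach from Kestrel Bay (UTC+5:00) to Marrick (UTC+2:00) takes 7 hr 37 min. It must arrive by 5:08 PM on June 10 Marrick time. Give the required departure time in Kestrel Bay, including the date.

Target arrival in UTC: 5:08 PM − 2:00 = 3:08 PM on Jun 10.
Subtract 7 hours and 37 minutes → departure 7:31 AM UTC on Jun 10.
Kestrel Bay is UTC+5:00: 7:31 AM + 5:00 = 12:31 PM on Jun 10.

12:31 PM on June 10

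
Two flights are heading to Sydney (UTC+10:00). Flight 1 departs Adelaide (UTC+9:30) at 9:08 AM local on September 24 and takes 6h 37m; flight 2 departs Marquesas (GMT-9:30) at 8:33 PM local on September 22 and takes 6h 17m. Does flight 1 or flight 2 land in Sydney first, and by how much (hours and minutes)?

the second, by 17 hours 55 minutes

Flight 1 in UTC: 9:08 AM − 9:30 = 11:38 PM on Sep 23.
+6 hours and 37 minutes → arrive 6:15 AM UTC on Sep 24.
Flight 2 in UTC: 8:33 PM + 9:30 = 6:03 AM on Sep 23.
+6 hours and 17 minutes → arrive 12:20 PM UTC on Sep 23.
Flight 2 lands earlier by 17 hours 55 minutes.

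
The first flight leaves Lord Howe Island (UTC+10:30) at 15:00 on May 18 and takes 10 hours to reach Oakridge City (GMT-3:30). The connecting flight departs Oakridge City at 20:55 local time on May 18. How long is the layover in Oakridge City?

Convert departure to UTC: 15:00 − 10:30 = 04:30 UTC on May 18.
Add 10 hours flight time → 14:30 UTC.
Oakridge City is UTC−3:30, so local arrival = 14:30 − 3:30 = 11:00 on May 18.
Layover = 20:55 − 11:00 = 9 hours 55 minutes.

9 hours 55 minutes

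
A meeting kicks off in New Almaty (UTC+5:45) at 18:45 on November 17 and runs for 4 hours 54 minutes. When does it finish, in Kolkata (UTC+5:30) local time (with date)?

23:24 on Nov 17

Convert start to UTC: 18:45 − 5:45 = 13:00 UTC on Nov 17.
Add 4 hours and 54 minutes duration → 17:54 UTC.
Kolkata is UTC+5:30, so local end time = 17:54 + 5:30 = 23:24 on Nov 17.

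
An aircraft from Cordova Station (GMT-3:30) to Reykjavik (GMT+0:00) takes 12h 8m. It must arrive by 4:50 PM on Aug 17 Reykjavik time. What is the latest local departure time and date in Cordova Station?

Target arrival is already UTC: 4:50 PM on Aug 17.
Subtract 12 hours 8 minutes → departure 4:42 AM UTC on Aug 17.
Cordova Station is UTC−3:30: 4:42 AM − 3:30 = 1:12 AM on Aug 17.

1:12 AM on August 17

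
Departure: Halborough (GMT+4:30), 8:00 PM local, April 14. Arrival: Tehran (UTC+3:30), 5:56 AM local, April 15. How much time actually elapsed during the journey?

10 hours 56 minutes

Departure in UTC: 8:00 PM − 4:30 = 3:30 PM on Apr 14.
Arrival in UTC: 5:56 AM − 3:30 = 2:26 AM on Apr 15.
Elapsed = 2:26 AM − 3:30 PM (+1 day) = 10 hours 56 minutes.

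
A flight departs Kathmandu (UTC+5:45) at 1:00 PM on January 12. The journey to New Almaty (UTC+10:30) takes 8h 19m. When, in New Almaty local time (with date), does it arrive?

Convert departure to UTC: 1:00 PM − 5:45 = 7:15 AM UTC on Jan 12.
Add 8 hours 19 minutes travel time → 3:34 PM UTC.
New Almaty is UTC+10:30, so local arrival = 3:34 PM + 10:30 = 2:04 AM on Jan 13.

2:04 AM on January 13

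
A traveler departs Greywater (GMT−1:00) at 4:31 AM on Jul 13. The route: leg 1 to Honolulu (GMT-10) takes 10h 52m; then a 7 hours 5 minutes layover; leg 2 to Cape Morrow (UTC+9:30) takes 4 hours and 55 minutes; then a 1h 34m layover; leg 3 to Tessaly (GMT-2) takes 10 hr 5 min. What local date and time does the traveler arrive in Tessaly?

Convert departure to UTC: 4:31 AM + 1:00 = 5:31 AM UTC on Jul 13.
Add 10 hours 52 minutes leg 1 → 4:23 PM UTC.
Add 7 hours 5 minutes layover in Honolulu → 11:28 PM UTC.
Add 4 hours and 55 minutes leg 2 → 4:23 AM UTC (Jul 14).
Add 1 hour 34 minutes layover in Cape Morrow → 5:57 AM UTC.
Add 10 hours 5 minutes leg 3 → 4:02 PM UTC.
Tessaly is UTC−2:00, so local arrival = 4:02 PM − 2:00 = 2:02 PM on Jul 14.

2:02 PM on July 14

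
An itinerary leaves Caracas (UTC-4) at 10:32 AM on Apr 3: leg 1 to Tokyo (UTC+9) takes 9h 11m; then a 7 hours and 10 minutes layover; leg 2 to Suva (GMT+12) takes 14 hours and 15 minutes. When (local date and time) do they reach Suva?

9:08 AM on Apr 5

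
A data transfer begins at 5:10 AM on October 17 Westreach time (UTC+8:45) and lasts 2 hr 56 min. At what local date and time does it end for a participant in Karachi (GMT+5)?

4:21 AM on Oct 17

Karachi is 3:45 behind Westreach.
After 2 hours 56 minutes it is 8:06 AM in Westreach.
Shift by the zone difference: 8:06 AM − 3:45 = 4:21 AM on Oct 17 in Karachi.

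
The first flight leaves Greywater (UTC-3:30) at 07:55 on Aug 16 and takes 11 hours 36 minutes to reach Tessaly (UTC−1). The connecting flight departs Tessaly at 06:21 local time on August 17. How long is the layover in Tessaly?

Convert departure to UTC: 07:55 + 3:30 = 11:25 UTC on Aug 16.
Add 11 hours and 36 minutes flight time → 23:01 UTC.
Tessaly is UTC−1:00, so local arrival = 23:01 − 1:00 = 22:01 on Aug 16.
Layover = 06:21 − 22:01 (+1 day) = 8 hours 20 minutes.

8 hours 20 minutes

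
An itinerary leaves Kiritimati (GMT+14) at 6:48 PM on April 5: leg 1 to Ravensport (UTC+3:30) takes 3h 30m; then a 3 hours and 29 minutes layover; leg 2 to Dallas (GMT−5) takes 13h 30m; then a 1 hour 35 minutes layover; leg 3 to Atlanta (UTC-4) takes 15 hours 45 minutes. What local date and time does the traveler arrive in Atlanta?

Convert departure to UTC: 6:48 PM − 14:00 = 4:48 AM UTC on Apr 5.
Add 3 hours 30 minutes leg 1 → 8:18 AM UTC.
Add 3 hours 29 minutes layover in Ravensport → 11:47 AM UTC.
Add 13 hours 30 minutes leg 2 → 1:17 AM UTC (Apr 6).
Add 1 hour 35 minutes layover in Dallas → 2:52 AM UTC.
Add 15 hours 45 minutes leg 3 → 6:37 PM UTC.
Atlanta is UTC−4:00, so local arrival = 6:37 PM − 4:00 = 2:37 PM on Apr 6.

2:37 PM on April 6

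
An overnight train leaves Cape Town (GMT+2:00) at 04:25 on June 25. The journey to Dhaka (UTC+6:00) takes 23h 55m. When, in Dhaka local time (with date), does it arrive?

Convert departure to UTC: 04:25 − 2:00 = 02:25 UTC on Jun 25.
Add 23 hours and 55 minutes travel time → 02:20 UTC (Jun 26).
Dhaka is UTC+6:00, so local arrival = 02:20 + 6:00 = 08:20 on Jun 26.

08:20 on June 26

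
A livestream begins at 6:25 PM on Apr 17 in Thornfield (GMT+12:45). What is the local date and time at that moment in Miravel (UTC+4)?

Miravel is 8:45 behind Thornfield.
Shift by the zone difference: 6:25 PM − 8:45 = 9:40 AM on Apr 17 in Miravel.

9:40 AM on Apr 17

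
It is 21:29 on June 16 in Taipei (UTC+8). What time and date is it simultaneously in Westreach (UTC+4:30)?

In UTC: 21:29 − 8:00 = 13:29 on Jun 16.
Westreach is UTC+4:30: 13:29 + 4:30 = 17:59 on Jun 16.

17:59 on June 16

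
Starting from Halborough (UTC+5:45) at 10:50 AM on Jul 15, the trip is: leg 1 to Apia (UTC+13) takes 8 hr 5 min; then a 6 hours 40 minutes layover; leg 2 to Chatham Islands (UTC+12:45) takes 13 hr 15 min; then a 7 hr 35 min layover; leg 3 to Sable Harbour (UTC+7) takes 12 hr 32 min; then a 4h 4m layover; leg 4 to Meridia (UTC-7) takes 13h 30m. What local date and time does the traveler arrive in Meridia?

Convert departure to UTC: 10:50 AM − 5:45 = 5:05 AM UTC on Jul 15.
Add 8 hours and 5 minutes leg 1 → 1:10 PM UTC.
Add 6 hours 40 minutes layover in Apia → 7:50 PM UTC.
Add 13 hours 15 minutes leg 2 → 9:05 AM UTC (Jul 16).
Add 7 hours 35 minutes layover in Chatham Islands → 4:40 PM UTC.
Add 12 hours 32 minutes leg 3 → 5:12 AM UTC (Jul 17).
Add 4 hours and 4 minutes layover in Sable Harbour → 9:16 AM UTC.
Add 13 hours and 30 minutes leg 4 → 10:46 PM UTC.
Meridia is UTC−7:00, so local arrival = 10:46 PM − 7:00 = 3:46 PM on Jul 17.

3:46 PM on July 17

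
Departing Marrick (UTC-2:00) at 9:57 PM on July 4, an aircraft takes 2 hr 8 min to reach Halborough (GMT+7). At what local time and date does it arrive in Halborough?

Convert departure to UTC: 9:57 PM + 2:00 = 11:57 PM UTC on Jul 4.
Add 2 hours and 8 minutes travel time → 2:05 AM UTC (Jul 5).
Halborough is UTC+7:00, so local arrival = 2:05 AM + 7:00 = 9:05 AM on Jul 5.

9:05 AM on July 5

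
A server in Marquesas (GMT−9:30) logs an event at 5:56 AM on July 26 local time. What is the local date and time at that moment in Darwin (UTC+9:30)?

Darwin is 19:00 ahead of Marquesas.
Shift by the zone difference: 5:56 AM + 19:00 = 12:56 AM on Jul 27 in Darwin.

12:56 AM on Jul 27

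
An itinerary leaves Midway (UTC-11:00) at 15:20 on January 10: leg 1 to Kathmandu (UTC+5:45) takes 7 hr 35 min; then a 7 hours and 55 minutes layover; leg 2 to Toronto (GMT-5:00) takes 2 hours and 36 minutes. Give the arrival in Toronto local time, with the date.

Convert departure to UTC: 15:20 + 11:00 = 02:20 UTC on Jan 11.
Add 7 hours and 35 minutes leg 1 → 09:55 UTC.
Add 7 hours 55 minutes layover in Kathmandu → 17:50 UTC.
Add 2 hours 36 minutes leg 2 → 20:26 UTC.
Toronto is UTC−5:00, so local arrival = 20:26 − 5:00 = 15:26 on Jan 11.

15:26 on Jan 11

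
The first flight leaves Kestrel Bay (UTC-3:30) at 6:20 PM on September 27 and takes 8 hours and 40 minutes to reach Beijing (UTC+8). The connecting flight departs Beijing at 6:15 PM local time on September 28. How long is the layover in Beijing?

3 hours 45 minutes

Convert departure to UTC: 6:20 PM + 3:30 = 9:50 PM UTC on Sep 27.
Add 8 hours 40 minutes flight time → 6:30 AM UTC (Sep 28).
Beijing is UTC+8:00, so local arrival = 6:30 AM + 8:00 = 2:30 PM on Sep 28.
Layover = 6:15 PM − 2:30 PM = 3 hours 45 minutes.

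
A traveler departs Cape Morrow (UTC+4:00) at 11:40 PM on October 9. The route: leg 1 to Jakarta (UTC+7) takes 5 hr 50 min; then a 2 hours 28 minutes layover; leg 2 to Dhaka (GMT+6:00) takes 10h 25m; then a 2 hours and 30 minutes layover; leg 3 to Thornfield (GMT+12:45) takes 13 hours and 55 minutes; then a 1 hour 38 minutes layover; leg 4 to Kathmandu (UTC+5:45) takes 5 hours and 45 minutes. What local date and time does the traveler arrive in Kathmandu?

Convert departure to UTC: 11:40 PM − 4:00 = 7:40 PM UTC on Oct 9.
Add 5 hours 50 minutes leg 1 → 1:30 AM UTC (Oct 10).
Add 2 hours 28 minutes layover in Jakarta → 3:58 AM UTC.
Add 10 hours and 25 minutes leg 2 → 2:23 PM UTC.
Add 2 hours and 30 minutes layover in Dhaka → 4:53 PM UTC.
Add 13 hours and 55 minutes leg 3 → 6:48 AM UTC (Oct 11).
Add 1 hour and 38 minutes layover in Thornfield → 8:26 AM UTC.
Add 5 hours 45 minutes leg 4 → 2:11 PM UTC.
Kathmandu is UTC+5:45, so local arrival = 2:11 PM + 5:45 = 7:56 PM on Oct 11.

7:56 PM on October 11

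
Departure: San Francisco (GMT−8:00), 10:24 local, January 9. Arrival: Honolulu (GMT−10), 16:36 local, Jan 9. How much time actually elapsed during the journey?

Departure in UTC: 10:24 + 8:00 = 18:24 on Jan 9.
Arrival in UTC: 16:36 + 10:00 = 02:36 on Jan 10.
Elapsed = 02:36 − 18:24 (+1 day) = 8 hours 12 minutes.

8 hours 12 minutes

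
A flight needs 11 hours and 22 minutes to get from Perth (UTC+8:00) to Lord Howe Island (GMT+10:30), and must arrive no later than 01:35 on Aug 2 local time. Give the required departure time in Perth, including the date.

11:43 on August 1

Target arrival in UTC: 01:35 − 10:30 = 15:05 on Aug 1.
Subtract 11 hours and 22 minutes → departure 03:43 UTC on Aug 1.
Perth is UTC+8:00: 03:43 + 8:00 = 11:43 on Aug 1.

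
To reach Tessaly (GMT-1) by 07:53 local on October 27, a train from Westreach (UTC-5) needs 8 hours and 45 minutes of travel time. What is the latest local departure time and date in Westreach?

19:08 on October 26

Target arrival in UTC: 07:53 + 1:00 = 08:53 on Oct 27.
Subtract 8 hours and 45 minutes → departure 00:08 UTC on Oct 27.
Westreach is UTC−5:00: 00:08 − 5:00 = 19:08 on Oct 26.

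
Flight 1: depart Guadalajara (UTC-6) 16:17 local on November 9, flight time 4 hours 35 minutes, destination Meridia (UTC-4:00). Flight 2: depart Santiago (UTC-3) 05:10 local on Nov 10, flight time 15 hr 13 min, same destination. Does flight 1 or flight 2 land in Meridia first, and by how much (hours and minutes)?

the first, by 20 hours 31 minutes

Flight 1 in UTC: 16:17 + 6:00 = 22:17 on Nov 9.
+4 hours and 35 minutes → arrive 02:52 UTC on Nov 10.
Flight 2 in UTC: 05:10 + 3:00 = 08:10 on Nov 10.
+15 hours 13 minutes → arrive 23:23 UTC on Nov 10.
Flight 1 lands earlier by 20 hours 31 minutes.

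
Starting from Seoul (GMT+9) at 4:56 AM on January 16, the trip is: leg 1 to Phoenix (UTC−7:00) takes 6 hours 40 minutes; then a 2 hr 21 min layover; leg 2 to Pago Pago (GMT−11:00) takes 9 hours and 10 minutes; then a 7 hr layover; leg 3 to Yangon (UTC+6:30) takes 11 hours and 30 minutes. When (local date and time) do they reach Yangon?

3:07 PM on January 17

Convert departure to UTC: 4:56 AM − 9:00 = 7:56 PM UTC on Jan 15.
Add 6 hours 40 minutes leg 1 → 2:36 AM UTC (Jan 16).
Add 2 hours and 21 minutes layover in Phoenix → 4:57 AM UTC.
Add 9 hours 10 minutes leg 2 → 2:07 PM UTC.
Add 7 hours layover in Pago Pago → 9:07 PM UTC.
Add 11 hours 30 minutes leg 3 → 8:37 AM UTC (Jan 17).
Yangon is UTC+6:30, so local arrival = 8:37 AM + 6:30 = 3:07 PM on Jan 17.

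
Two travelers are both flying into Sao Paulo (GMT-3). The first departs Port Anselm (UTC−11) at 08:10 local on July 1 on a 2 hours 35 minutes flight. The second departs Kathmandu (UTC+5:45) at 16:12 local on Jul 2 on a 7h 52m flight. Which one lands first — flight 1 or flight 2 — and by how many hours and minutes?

Flight 1 in UTC: 08:10 + 11:00 = 19:10 on Jul 1.
+2 hours and 35 minutes → arrive 21:45 UTC on Jul 1.
Flight 2 in UTC: 16:12 − 5:45 = 10:27 on Jul 2.
+7 hours and 52 minutes → arrive 18:19 UTC on Jul 2.
Flight 1 lands earlier by 20 hours 34 minutes.

the first, by 20 hours 34 minutes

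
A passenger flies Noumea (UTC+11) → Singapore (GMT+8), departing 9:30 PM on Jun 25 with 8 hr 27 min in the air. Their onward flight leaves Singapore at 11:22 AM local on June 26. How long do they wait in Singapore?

8 hours 25 minutes

Convert departure to UTC: 9:30 PM − 11:00 = 10:30 AM UTC on Jun 25.
Add 8 hours 27 minutes flight time → 6:57 PM UTC.
Singapore is UTC+8:00, so local arrival = 6:57 PM + 8:00 = 2:57 AM on Jun 26.
Layover = 11:22 AM − 2:57 AM = 8 hours 25 minutes.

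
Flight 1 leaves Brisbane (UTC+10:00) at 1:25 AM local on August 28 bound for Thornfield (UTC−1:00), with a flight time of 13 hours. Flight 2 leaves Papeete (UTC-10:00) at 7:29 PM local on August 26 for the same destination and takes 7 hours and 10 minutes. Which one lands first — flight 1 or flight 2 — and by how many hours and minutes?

Flight 1 in UTC: 1:25 AM − 10:00 = 3:25 PM on Aug 27.
+13 hours → arrive 4:25 AM UTC on Aug 28.
Flight 2 in UTC: 7:29 PM + 10:00 = 5:29 AM on Aug 27.
+7 hours and 10 minutes → arrive 12:39 PM UTC on Aug 27.
Flight 2 lands earlier by 15 hours 46 minutes.

the second, by 15 hours 46 minutes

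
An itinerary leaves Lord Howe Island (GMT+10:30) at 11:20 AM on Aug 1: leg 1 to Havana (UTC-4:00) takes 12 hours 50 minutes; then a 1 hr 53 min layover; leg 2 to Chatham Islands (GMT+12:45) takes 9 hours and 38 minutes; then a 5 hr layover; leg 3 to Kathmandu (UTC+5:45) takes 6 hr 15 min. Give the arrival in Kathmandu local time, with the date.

Convert departure to UTC: 11:20 AM − 10:30 = 12:50 AM UTC on Aug 1.
Add 12 hours 50 minutes leg 1 → 1:40 PM UTC.
Add 1 hour 53 minutes layover in Havana → 3:33 PM UTC.
Add 9 hours and 38 minutes leg 2 → 1:11 AM UTC (Aug 2).
Add 5 hours layover in Chatham Islands → 6:11 AM UTC.
Add 6 hours and 15 minutes leg 3 → 12:26 PM UTC.
Kathmandu is UTC+5:45, so local arrival = 12:26 PM + 5:45 = 6:11 PM on Aug 2.

6:11 PM on August 2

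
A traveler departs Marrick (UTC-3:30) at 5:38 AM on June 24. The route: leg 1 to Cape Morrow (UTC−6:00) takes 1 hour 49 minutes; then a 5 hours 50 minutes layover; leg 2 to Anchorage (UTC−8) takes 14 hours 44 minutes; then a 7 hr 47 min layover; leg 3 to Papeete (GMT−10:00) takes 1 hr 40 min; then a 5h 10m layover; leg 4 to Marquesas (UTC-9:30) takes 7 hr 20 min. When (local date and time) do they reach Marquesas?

7:58 PM on June 25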